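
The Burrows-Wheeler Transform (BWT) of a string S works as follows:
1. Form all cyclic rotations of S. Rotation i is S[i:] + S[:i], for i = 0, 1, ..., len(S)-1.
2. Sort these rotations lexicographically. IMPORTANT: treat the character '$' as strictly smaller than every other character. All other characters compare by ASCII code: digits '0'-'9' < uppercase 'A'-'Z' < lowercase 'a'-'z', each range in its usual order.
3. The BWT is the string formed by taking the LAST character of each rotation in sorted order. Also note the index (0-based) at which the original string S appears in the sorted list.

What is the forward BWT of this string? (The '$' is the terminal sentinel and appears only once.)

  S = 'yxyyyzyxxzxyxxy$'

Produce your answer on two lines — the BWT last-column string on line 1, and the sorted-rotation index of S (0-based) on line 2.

All 16 rotations (rotation i = S[i:]+S[:i]):
  rot[0] = yxyyyzyxxzxyxxy$
  rot[1] = xyyyzyxxzxyxxy$y
  rot[2] = yyyzyxxzxyxxy$yx
  rot[3] = yyzyxxzxyxxy$yxy
  rot[4] = yzyxxzxyxxy$yxyy
  rot[5] = zyxxzxyxxy$yxyyy
  rot[6] = yxxzxyxxy$yxyyyz
  rot[7] = xxzxyxxy$yxyyyzy
  rot[8] = xzxyxxy$yxyyyzyx
  rot[9] = zxyxxy$yxyyyzyxx
  rot[10] = xyxxy$yxyyyzyxxz
  rot[11] = yxxy$yxyyyzyxxzx
  rot[12] = xxy$yxyyyzyxxzxy
  rot[13] = xy$yxyyyzyxxzxyx
  rot[14] = y$yxyyyzyxxzxyxx
  rot[15] = $yxyyyzyxxzxyxxy
Sorted (with $ < everything):
  sorted[0] = $yxyyyzyxxzxyxxy  (last char: 'y')
  sorted[1] = xxy$yxyyyzyxxzxy  (last char: 'y')
  sorted[2] = xxzxyxxy$yxyyyzy  (last char: 'y')
  sorted[3] = xy$yxyyyzyxxzxyx  (last char: 'x')
  sorted[4] = xyxxy$yxyyyzyxxz  (last char: 'z')
  sorted[5] = xyyyzyxxzxyxxy$y  (last char: 'y')
  sorted[6] = xzxyxxy$yxyyyzyx  (last char: 'x')
  sorted[7] = y$yxyyyzyxxzxyxx  (last char: 'x')
  sorted[8] = yxxy$yxyyyzyxxzx  (last char: 'x')
  sorted[9] = yxxzxyxxy$yxyyyz  (last char: 'z')
  sorted[10] = yxyyyzyxxzxyxxy$  (last char: '$')
  sorted[11] = yyyzyxxzxyxxy$yx  (last char: 'x')
  sorted[12] = yyzyxxzxyxxy$yxy  (last char: 'y')
  sorted[13] = yzyxxzxyxxy$yxyy  (last char: 'y')
  sorted[14] = zxyxxy$yxyyyzyxx  (last char: 'x')
  sorted[15] = zyxxzxyxxy$yxyyy  (last char: 'y')
Last column: yyyxzyxxxz$xyyxy
Original string S is at sorted index 10

Answer: yyyxzyxxxz$xyyxy
10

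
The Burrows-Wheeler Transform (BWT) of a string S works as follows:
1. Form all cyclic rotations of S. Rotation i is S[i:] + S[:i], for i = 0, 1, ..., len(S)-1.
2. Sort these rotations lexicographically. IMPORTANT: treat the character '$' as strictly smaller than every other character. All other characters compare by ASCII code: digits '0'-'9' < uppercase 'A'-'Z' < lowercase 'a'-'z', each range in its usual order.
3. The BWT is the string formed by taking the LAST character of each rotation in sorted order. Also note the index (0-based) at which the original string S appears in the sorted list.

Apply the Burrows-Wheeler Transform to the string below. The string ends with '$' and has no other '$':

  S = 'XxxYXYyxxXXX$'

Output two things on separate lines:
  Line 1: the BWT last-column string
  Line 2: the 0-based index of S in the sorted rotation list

All 13 rotations (rotation i = S[i:]+S[:i]):
  rot[0] = XxxYXYyxxXXX$
  rot[1] = xxYXYyxxXXX$X
  rot[2] = xYXYyxxXXX$Xx
  rot[3] = YXYyxxXXX$Xxx
  rot[4] = XYyxxXXX$XxxY
  rot[5] = YyxxXXX$XxxYX
  rot[6] = yxxXXX$XxxYXY
  rot[7] = xxXXX$XxxYXYy
  rot[8] = xXXX$XxxYXYyx
  rot[9] = XXX$XxxYXYyxx
  rot[10] = XX$XxxYXYyxxX
  rot[11] = X$XxxYXYyxxXX
  rot[12] = $XxxYXYyxxXXX
Sorted (with $ < everything):
  sorted[0] = $XxxYXYyxxXXX  (last char: 'X')
  sorted[1] = X$XxxYXYyxxXX  (last char: 'X')
  sorted[2] = XX$XxxYXYyxxX  (last char: 'X')
  sorted[3] = XXX$XxxYXYyxx  (last char: 'x')
  sorted[4] = XYyxxXXX$XxxY  (last char: 'Y')
  sorted[5] = XxxYXYyxxXXX$  (last char: '$')
  sorted[6] = YXYyxxXXX$Xxx  (last char: 'x')
  sorted[7] = YyxxXXX$XxxYX  (last char: 'X')
  sorted[8] = xXXX$XxxYXYyx  (last char: 'x')
  sorted[9] = xYXYyxxXXX$Xx  (last char: 'x')
  sorted[10] = xxXXX$XxxYXYy  (last char: 'y')
  sorted[11] = xxYXYyxxXXX$X  (last char: 'X')
  sorted[12] = yxxXXX$XxxYXY  (last char: 'Y')
Last column: XXXxY$xXxxyXY
Original string S is at sorted index 5

Answer: XXXxY$xXxxyXY
5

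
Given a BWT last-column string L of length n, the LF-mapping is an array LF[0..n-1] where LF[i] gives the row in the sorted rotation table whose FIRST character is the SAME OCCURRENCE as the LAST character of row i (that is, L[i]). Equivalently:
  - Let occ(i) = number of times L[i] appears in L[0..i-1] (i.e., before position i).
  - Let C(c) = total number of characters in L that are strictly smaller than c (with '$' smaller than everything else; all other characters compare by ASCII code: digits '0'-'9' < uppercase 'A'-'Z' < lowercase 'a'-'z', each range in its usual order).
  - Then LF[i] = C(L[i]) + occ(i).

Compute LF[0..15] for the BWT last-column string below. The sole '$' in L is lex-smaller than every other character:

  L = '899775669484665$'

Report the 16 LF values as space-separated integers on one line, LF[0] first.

Char counts: '$':1, '4':2, '5':2, '6':4, '7':2, '8':2, '9':3
C (first-col start): C('$')=0, C('4')=1, C('5')=3, C('6')=5, C('7')=9, C('8')=11, C('9')=13
L[0]='8': occ=0, LF[0]=C('8')+0=11+0=11
L[1]='9': occ=0, LF[1]=C('9')+0=13+0=13
L[2]='9': occ=1, LF[2]=C('9')+1=13+1=14
L[3]='7': occ=0, LF[3]=C('7')+0=9+0=9
L[4]='7': occ=1, LF[4]=C('7')+1=9+1=10
L[5]='5': occ=0, LF[5]=C('5')+0=3+0=3
L[6]='6': occ=0, LF[6]=C('6')+0=5+0=5
L[7]='6': occ=1, LF[7]=C('6')+1=5+1=6
L[8]='9': occ=2, LF[8]=C('9')+2=13+2=15
L[9]='4': occ=0, LF[9]=C('4')+0=1+0=1
L[10]='8': occ=1, LF[10]=C('8')+1=11+1=12
L[11]='4': occ=1, LF[11]=C('4')+1=1+1=2
L[12]='6': occ=2, LF[12]=C('6')+2=5+2=7
L[13]='6': occ=3, LF[13]=C('6')+3=5+3=8
L[14]='5': occ=1, LF[14]=C('5')+1=3+1=4
L[15]='$': occ=0, LF[15]=C('$')+0=0+0=0

Answer: 11 13 14 9 10 3 5 6 15 1 12 2 7 8 4 0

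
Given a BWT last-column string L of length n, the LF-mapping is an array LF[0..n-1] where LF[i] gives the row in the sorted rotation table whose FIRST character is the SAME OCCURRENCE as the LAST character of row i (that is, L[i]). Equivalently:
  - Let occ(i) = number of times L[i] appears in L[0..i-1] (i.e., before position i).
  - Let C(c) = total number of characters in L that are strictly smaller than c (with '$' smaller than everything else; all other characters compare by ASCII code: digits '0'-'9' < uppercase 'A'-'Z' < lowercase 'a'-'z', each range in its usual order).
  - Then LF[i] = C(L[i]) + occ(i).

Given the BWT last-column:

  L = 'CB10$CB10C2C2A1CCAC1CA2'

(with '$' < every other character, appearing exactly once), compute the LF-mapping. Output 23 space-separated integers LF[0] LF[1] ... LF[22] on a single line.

Char counts: '$':1, '0':2, '1':4, '2':3, 'A':3, 'B':2, 'C':8
C (first-col start): C('$')=0, C('0')=1, C('1')=3, C('2')=7, C('A')=10, C('B')=13, C('C')=15
L[0]='C': occ=0, LF[0]=C('C')+0=15+0=15
L[1]='B': occ=0, LF[1]=C('B')+0=13+0=13
L[2]='1': occ=0, LF[2]=C('1')+0=3+0=3
L[3]='0': occ=0, LF[3]=C('0')+0=1+0=1
L[4]='$': occ=0, LF[4]=C('$')+0=0+0=0
L[5]='C': occ=1, LF[5]=C('C')+1=15+1=16
L[6]='B': occ=1, LF[6]=C('B')+1=13+1=14
L[7]='1': occ=1, LF[7]=C('1')+1=3+1=4
L[8]='0': occ=1, LF[8]=C('0')+1=1+1=2
L[9]='C': occ=2, LF[9]=C('C')+2=15+2=17
L[10]='2': occ=0, LF[10]=C('2')+0=7+0=7
L[11]='C': occ=3, LF[11]=C('C')+3=15+3=18
L[12]='2': occ=1, LF[12]=C('2')+1=7+1=8
L[13]='A': occ=0, LF[13]=C('A')+0=10+0=10
L[14]='1': occ=2, LF[14]=C('1')+2=3+2=5
L[15]='C': occ=4, LF[15]=C('C')+4=15+4=19
L[16]='C': occ=5, LF[16]=C('C')+5=15+5=20
L[17]='A': occ=1, LF[17]=C('A')+1=10+1=11
L[18]='C': occ=6, LF[18]=C('C')+6=15+6=21
L[19]='1': occ=3, LF[19]=C('1')+3=3+3=6
L[20]='C': occ=7, LF[20]=C('C')+7=15+7=22
L[21]='A': occ=2, LF[21]=C('A')+2=10+2=12
L[22]='2': occ=2, LF[22]=C('2')+2=7+2=9

Answer: 15 13 3 1 0 16 14 4 2 17 7 18 8 10 5 19 20 11 21 6 22 12 9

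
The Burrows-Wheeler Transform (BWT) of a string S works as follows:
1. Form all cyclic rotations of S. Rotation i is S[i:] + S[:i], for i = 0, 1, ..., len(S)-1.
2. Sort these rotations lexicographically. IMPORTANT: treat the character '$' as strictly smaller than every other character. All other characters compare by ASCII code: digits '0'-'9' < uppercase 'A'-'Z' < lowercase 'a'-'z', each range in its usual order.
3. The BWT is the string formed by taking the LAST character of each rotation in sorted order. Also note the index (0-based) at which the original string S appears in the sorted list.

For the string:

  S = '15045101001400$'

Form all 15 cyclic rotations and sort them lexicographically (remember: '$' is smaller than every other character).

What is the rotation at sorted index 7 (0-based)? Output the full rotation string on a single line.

Answer: 1001400$1504510

Derivation:
All 15 rotations (rotation i = S[i:]+S[:i]):
  rot[0] = 15045101001400$
  rot[1] = 5045101001400$1
  rot[2] = 045101001400$15
  rot[3] = 45101001400$150
  rot[4] = 5101001400$1504
  rot[5] = 101001400$15045
  rot[6] = 01001400$150451
  rot[7] = 1001400$1504510
  rot[8] = 001400$15045101
  rot[9] = 01400$150451010
  rot[10] = 1400$1504510100
  rot[11] = 400$15045101001
  rot[12] = 00$150451010014
  rot[13] = 0$1504510100140
  rot[14] = $15045101001400
Sorted (with $ < everything):
  sorted[0] = $15045101001400
  sorted[1] = 0$1504510100140
  sorted[2] = 00$150451010014
  sorted[3] = 001400$15045101
  sorted[4] = 01001400$150451
  sorted[5] = 01400$150451010
  sorted[6] = 045101001400$15
  sorted[7] = 1001400$1504510
  sorted[8] = 101001400$15045
  sorted[9] = 1400$1504510100
  sorted[10] = 15045101001400$
  sorted[11] = 400$15045101001
  sorted[12] = 45101001400$150
  sorted[13] = 5045101001400$1
  sorted[14] = 5101001400$1504
sorted[7] = 1001400$1504510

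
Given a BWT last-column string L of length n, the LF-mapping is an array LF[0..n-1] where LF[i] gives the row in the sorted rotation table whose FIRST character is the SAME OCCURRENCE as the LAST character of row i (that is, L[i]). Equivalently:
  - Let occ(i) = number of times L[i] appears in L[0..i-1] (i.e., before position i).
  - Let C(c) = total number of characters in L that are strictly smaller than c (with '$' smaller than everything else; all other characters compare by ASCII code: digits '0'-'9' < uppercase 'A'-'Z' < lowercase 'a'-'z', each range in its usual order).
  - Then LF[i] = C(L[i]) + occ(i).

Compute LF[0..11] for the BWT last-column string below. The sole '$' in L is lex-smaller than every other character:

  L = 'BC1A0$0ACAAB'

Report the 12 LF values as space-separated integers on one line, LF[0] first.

Char counts: '$':1, '0':2, '1':1, 'A':4, 'B':2, 'C':2
C (first-col start): C('$')=0, C('0')=1, C('1')=3, C('A')=4, C('B')=8, C('C')=10
L[0]='B': occ=0, LF[0]=C('B')+0=8+0=8
L[1]='C': occ=0, LF[1]=C('C')+0=10+0=10
L[2]='1': occ=0, LF[2]=C('1')+0=3+0=3
L[3]='A': occ=0, LF[3]=C('A')+0=4+0=4
L[4]='0': occ=0, LF[4]=C('0')+0=1+0=1
L[5]='$': occ=0, LF[5]=C('$')+0=0+0=0
L[6]='0': occ=1, LF[6]=C('0')+1=1+1=2
L[7]='A': occ=1, LF[7]=C('A')+1=4+1=5
L[8]='C': occ=1, LF[8]=C('C')+1=10+1=11
L[9]='A': occ=2, LF[9]=C('A')+2=4+2=6
L[10]='A': occ=3, LF[10]=C('A')+3=4+3=7
L[11]='B': occ=1, LF[11]=C('B')+1=8+1=9

Answer: 8 10 3 4 1 0 2 5 11 6 7 9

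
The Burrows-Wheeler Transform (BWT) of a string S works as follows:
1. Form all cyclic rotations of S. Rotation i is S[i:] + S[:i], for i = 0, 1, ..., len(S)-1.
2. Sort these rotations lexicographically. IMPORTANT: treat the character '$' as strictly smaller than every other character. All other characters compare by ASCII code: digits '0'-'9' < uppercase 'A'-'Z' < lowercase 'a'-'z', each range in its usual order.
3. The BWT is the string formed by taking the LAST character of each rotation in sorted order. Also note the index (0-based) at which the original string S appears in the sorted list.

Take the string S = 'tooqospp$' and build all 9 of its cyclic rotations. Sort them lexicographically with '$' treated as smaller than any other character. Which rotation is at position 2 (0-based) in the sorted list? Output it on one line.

Answer: oqospp$to

Derivation:
All 9 rotations (rotation i = S[i:]+S[:i]):
  rot[0] = tooqospp$
  rot[1] = ooqospp$t
  rot[2] = oqospp$to
  rot[3] = qospp$too
  rot[4] = ospp$tooq
  rot[5] = spp$tooqo
  rot[6] = pp$tooqos
  rot[7] = p$tooqosp
  rot[8] = $tooqospp
Sorted (with $ < everything):
  sorted[0] = $tooqospp
  sorted[1] = ooqospp$t
  sorted[2] = oqospp$to
  sorted[3] = ospp$tooq
  sorted[4] = p$tooqosp
  sorted[5] = pp$tooqos
  sorted[6] = qospp$too
  sorted[7] = spp$tooqo
  sorted[8] = tooqospp$
sorted[2] = oqospp$to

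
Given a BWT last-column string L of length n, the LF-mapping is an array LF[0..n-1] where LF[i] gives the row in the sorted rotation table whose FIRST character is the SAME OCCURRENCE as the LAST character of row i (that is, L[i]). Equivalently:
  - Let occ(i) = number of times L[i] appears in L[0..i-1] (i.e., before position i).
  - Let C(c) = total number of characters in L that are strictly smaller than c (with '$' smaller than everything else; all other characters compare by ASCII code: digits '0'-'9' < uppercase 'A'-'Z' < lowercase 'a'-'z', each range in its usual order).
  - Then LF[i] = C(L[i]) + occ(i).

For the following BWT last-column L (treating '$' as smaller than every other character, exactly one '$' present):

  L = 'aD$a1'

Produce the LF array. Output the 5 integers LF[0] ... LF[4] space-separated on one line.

Answer: 3 2 0 4 1

Derivation:
Char counts: '$':1, '1':1, 'D':1, 'a':2
C (first-col start): C('$')=0, C('1')=1, C('D')=2, C('a')=3
L[0]='a': occ=0, LF[0]=C('a')+0=3+0=3
L[1]='D': occ=0, LF[1]=C('D')+0=2+0=2
L[2]='$': occ=0, LF[2]=C('$')+0=0+0=0
L[3]='a': occ=1, LF[3]=C('a')+1=3+1=4
L[4]='1': occ=0, LF[4]=C('1')+0=1+0=1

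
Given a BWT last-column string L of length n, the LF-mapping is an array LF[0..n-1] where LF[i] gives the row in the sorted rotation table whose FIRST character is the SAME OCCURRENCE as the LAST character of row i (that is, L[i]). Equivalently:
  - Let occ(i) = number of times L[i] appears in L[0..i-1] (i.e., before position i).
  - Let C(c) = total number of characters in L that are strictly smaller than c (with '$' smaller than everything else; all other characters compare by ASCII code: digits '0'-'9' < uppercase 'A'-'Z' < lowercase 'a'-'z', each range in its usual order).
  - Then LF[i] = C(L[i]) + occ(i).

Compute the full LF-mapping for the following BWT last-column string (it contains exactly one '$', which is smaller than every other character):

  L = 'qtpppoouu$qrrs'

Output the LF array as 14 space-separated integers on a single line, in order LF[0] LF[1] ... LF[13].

Char counts: '$':1, 'o':2, 'p':3, 'q':2, 'r':2, 's':1, 't':1, 'u':2
C (first-col start): C('$')=0, C('o')=1, C('p')=3, C('q')=6, C('r')=8, C('s')=10, C('t')=11, C('u')=12
L[0]='q': occ=0, LF[0]=C('q')+0=6+0=6
L[1]='t': occ=0, LF[1]=C('t')+0=11+0=11
L[2]='p': occ=0, LF[2]=C('p')+0=3+0=3
L[3]='p': occ=1, LF[3]=C('p')+1=3+1=4
L[4]='p': occ=2, LF[4]=C('p')+2=3+2=5
L[5]='o': occ=0, LF[5]=C('o')+0=1+0=1
L[6]='o': occ=1, LF[6]=C('o')+1=1+1=2
L[7]='u': occ=0, LF[7]=C('u')+0=12+0=12
L[8]='u': occ=1, LF[8]=C('u')+1=12+1=13
L[9]='$': occ=0, LF[9]=C('$')+0=0+0=0
L[10]='q': occ=1, LF[10]=C('q')+1=6+1=7
L[11]='r': occ=0, LF[11]=C('r')+0=8+0=8
L[12]='r': occ=1, LF[12]=C('r')+1=8+1=9
L[13]='s': occ=0, LF[13]=C('s')+0=10+0=10

Answer: 6 11 3 4 5 1 2 12 13 0 7 8 9 10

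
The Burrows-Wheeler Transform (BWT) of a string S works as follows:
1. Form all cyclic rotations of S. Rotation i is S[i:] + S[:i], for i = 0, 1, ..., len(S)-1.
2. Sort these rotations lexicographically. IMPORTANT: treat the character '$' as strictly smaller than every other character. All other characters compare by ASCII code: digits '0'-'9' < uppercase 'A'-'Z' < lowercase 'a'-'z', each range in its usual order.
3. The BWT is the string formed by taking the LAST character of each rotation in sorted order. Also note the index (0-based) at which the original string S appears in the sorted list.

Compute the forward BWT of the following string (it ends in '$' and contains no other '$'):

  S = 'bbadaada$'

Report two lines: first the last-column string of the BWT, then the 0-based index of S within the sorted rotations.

Answer: addabb$aa
6

Derivation:
All 9 rotations (rotation i = S[i:]+S[:i]):
  rot[0] = bbadaada$
  rot[1] = badaada$b
  rot[2] = adaada$bb
  rot[3] = daada$bba
  rot[4] = aada$bbad
  rot[5] = ada$bbada
  rot[6] = da$bbadaa
  rot[7] = a$bbadaad
  rot[8] = $bbadaada
Sorted (with $ < everything):
  sorted[0] = $bbadaada  (last char: 'a')
  sorted[1] = a$bbadaad  (last char: 'd')
  sorted[2] = aada$bbad  (last char: 'd')
  sorted[3] = ada$bbada  (last char: 'a')
  sorted[4] = adaada$bb  (last char: 'b')
  sorted[5] = badaada$b  (last char: 'b')
  sorted[6] = bbadaada$  (last char: '$')
  sorted[7] = da$bbadaa  (last char: 'a')
  sorted[8] = daada$bba  (last char: 'a')
Last column: addabb$aa
Original string S is at sorted index 6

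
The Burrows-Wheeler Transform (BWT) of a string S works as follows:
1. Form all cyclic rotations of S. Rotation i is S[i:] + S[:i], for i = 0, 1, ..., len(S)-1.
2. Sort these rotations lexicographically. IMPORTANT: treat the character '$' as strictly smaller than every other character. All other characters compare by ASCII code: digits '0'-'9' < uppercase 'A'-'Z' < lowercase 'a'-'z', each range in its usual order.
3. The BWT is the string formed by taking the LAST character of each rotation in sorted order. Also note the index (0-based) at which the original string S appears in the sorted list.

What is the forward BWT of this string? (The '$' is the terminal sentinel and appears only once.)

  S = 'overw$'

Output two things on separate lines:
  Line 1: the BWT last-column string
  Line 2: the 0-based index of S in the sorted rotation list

Answer: wv$eor
2

Derivation:
All 6 rotations (rotation i = S[i:]+S[:i]):
  rot[0] = overw$
  rot[1] = verw$o
  rot[2] = erw$ov
  rot[3] = rw$ove
  rot[4] = w$over
  rot[5] = $overw
Sorted (with $ < everything):
  sorted[0] = $overw  (last char: 'w')
  sorted[1] = erw$ov  (last char: 'v')
  sorted[2] = overw$  (last char: '$')
  sorted[3] = rw$ove  (last char: 'e')
  sorted[4] = verw$o  (last char: 'o')
  sorted[5] = w$over  (last char: 'r')
Last column: wv$eor
Original string S is at sorted index 2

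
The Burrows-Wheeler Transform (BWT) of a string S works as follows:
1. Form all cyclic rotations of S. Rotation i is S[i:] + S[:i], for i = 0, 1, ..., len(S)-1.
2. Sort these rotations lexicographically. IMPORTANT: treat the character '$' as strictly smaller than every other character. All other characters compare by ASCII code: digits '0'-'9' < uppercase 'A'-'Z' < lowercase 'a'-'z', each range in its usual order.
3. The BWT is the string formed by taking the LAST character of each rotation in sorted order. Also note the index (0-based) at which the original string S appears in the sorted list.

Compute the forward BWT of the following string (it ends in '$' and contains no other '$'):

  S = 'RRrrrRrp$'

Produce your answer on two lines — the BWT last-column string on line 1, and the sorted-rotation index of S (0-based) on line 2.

Answer: p$rRrrRrR
1

Derivation:
All 9 rotations (rotation i = S[i:]+S[:i]):
  rot[0] = RRrrrRrp$
  rot[1] = RrrrRrp$R
  rot[2] = rrrRrp$RR
  rot[3] = rrRrp$RRr
  rot[4] = rRrp$RRrr
  rot[5] = Rrp$RRrrr
  rot[6] = rp$RRrrrR
  rot[7] = p$RRrrrRr
  rot[8] = $RRrrrRrp
Sorted (with $ < everything):
  sorted[0] = $RRrrrRrp  (last char: 'p')
  sorted[1] = RRrrrRrp$  (last char: '$')
  sorted[2] = Rrp$RRrrr  (last char: 'r')
  sorted[3] = RrrrRrp$R  (last char: 'R')
  sorted[4] = p$RRrrrRr  (last char: 'r')
  sorted[5] = rRrp$RRrr  (last char: 'r')
  sorted[6] = rp$RRrrrR  (last char: 'R')
  sorted[7] = rrRrp$RRr  (last char: 'r')
  sorted[8] = rrrRrp$RR  (last char: 'R')
Last column: p$rRrrRrR
Original string S is at sorted index 1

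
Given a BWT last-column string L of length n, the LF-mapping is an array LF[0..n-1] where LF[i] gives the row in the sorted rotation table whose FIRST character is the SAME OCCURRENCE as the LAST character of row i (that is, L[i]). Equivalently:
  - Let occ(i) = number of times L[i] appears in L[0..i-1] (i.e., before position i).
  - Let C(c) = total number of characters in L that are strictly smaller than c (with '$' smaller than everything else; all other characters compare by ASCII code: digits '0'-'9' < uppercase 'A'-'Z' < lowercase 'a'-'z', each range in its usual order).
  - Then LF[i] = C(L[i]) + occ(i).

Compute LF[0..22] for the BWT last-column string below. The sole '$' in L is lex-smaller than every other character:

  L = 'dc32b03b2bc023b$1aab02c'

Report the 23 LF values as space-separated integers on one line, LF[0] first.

Answer: 22 19 9 5 14 1 10 15 6 16 20 2 7 11 17 0 4 12 13 18 3 8 21

Derivation:
Char counts: '$':1, '0':3, '1':1, '2':4, '3':3, 'a':2, 'b':5, 'c':3, 'd':1
C (first-col start): C('$')=0, C('0')=1, C('1')=4, C('2')=5, C('3')=9, C('a')=12, C('b')=14, C('c')=19, C('d')=22
L[0]='d': occ=0, LF[0]=C('d')+0=22+0=22
L[1]='c': occ=0, LF[1]=C('c')+0=19+0=19
L[2]='3': occ=0, LF[2]=C('3')+0=9+0=9
L[3]='2': occ=0, LF[3]=C('2')+0=5+0=5
L[4]='b': occ=0, LF[4]=C('b')+0=14+0=14
L[5]='0': occ=0, LF[5]=C('0')+0=1+0=1
L[6]='3': occ=1, LF[6]=C('3')+1=9+1=10
L[7]='b': occ=1, LF[7]=C('b')+1=14+1=15
L[8]='2': occ=1, LF[8]=C('2')+1=5+1=6
L[9]='b': occ=2, LF[9]=C('b')+2=14+2=16
L[10]='c': occ=1, LF[10]=C('c')+1=19+1=20
L[11]='0': occ=1, LF[11]=C('0')+1=1+1=2
L[12]='2': occ=2, LF[12]=C('2')+2=5+2=7
L[13]='3': occ=2, LF[13]=C('3')+2=9+2=11
L[14]='b': occ=3, LF[14]=C('b')+3=14+3=17
L[15]='$': occ=0, LF[15]=C('$')+0=0+0=0
L[16]='1': occ=0, LF[16]=C('1')+0=4+0=4
L[17]='a': occ=0, LF[17]=C('a')+0=12+0=12
L[18]='a': occ=1, LF[18]=C('a')+1=12+1=13
L[19]='b': occ=4, LF[19]=C('b')+4=14+4=18
L[20]='0': occ=2, LF[20]=C('0')+2=1+2=3
L[21]='2': occ=3, LF[21]=C('2')+3=5+3=8
L[22]='c': occ=2, LF[22]=C('c')+2=19+2=21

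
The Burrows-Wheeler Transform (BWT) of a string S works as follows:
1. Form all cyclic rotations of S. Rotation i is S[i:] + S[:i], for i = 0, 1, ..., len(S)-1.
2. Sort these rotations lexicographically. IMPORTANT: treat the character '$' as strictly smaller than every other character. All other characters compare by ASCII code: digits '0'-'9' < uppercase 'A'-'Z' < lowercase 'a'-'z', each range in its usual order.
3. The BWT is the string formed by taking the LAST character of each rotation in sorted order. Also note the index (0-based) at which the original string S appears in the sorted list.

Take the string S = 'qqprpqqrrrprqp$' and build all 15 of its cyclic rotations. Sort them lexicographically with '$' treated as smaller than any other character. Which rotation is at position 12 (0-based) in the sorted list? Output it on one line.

Answer: rqp$qqprpqqrrrp

Derivation:
All 15 rotations (rotation i = S[i:]+S[:i]):
  rot[0] = qqprpqqrrrprqp$
  rot[1] = qprpqqrrrprqp$q
  rot[2] = prpqqrrrprqp$qq
  rot[3] = rpqqrrrprqp$qqp
  rot[4] = pqqrrrprqp$qqpr
  rot[5] = qqrrrprqp$qqprp
  rot[6] = qrrrprqp$qqprpq
  rot[7] = rrrprqp$qqprpqq
  rot[8] = rrprqp$qqprpqqr
  rot[9] = rprqp$qqprpqqrr
  rot[10] = prqp$qqprpqqrrr
  rot[11] = rqp$qqprpqqrrrp
  rot[12] = qp$qqprpqqrrrpr
  rot[13] = p$qqprpqqrrrprq
  rot[14] = $qqprpqqrrrprqp
Sorted (with $ < everything):
  sorted[0] = $qqprpqqrrrprqp
  sorted[1] = p$qqprpqqrrrprq
  sorted[2] = pqqrrrprqp$qqpr
  sorted[3] = prpqqrrrprqp$qq
  sorted[4] = prqp$qqprpqqrrr
  sorted[5] = qp$qqprpqqrrrpr
  sorted[6] = qprpqqrrrprqp$q
  sorted[7] = qqprpqqrrrprqp$
  sorted[8] = qqrrrprqp$qqprp
  sorted[9] = qrrrprqp$qqprpq
  sorted[10] = rpqqrrrprqp$qqp
  sorted[11] = rprqp$qqprpqqrr
  sorted[12] = rqp$qqprpqqrrrp
  sorted[13] = rrprqp$qqprpqqr
  sorted[14] = rrrprqp$qqprpqq
sorted[12] = rqp$qqprpqqrrrp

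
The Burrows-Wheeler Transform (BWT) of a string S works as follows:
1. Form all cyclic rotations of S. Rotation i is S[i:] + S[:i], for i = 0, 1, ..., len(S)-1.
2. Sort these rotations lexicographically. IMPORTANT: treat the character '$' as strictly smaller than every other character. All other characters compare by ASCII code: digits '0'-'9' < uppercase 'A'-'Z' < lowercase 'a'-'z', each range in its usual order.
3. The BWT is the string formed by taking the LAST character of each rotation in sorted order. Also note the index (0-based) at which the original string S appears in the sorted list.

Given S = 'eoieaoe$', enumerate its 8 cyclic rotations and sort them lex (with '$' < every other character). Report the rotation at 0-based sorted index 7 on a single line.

All 8 rotations (rotation i = S[i:]+S[:i]):
  rot[0] = eoieaoe$
  rot[1] = oieaoe$e
  rot[2] = ieaoe$eo
  rot[3] = eaoe$eoi
  rot[4] = aoe$eoie
  rot[5] = oe$eoiea
  rot[6] = e$eoieao
  rot[7] = $eoieaoe
Sorted (with $ < everything):
  sorted[0] = $eoieaoe
  sorted[1] = aoe$eoie
  sorted[2] = e$eoieao
  sorted[3] = eaoe$eoi
  sorted[4] = eoieaoe$
  sorted[5] = ieaoe$eo
  sorted[6] = oe$eoiea
  sorted[7] = oieaoe$e
sorted[7] = oieaoe$e

Answer: oieaoe$e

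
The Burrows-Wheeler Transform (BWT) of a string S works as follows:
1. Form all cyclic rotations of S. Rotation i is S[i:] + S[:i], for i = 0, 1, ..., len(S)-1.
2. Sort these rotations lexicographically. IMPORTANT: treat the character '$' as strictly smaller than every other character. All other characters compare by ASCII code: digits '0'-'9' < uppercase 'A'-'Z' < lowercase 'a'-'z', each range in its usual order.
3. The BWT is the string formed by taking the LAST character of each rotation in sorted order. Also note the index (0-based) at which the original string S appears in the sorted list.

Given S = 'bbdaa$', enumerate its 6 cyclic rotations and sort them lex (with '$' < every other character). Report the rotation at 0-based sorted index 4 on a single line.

Answer: bdaa$b

Derivation:
All 6 rotations (rotation i = S[i:]+S[:i]):
  rot[0] = bbdaa$
  rot[1] = bdaa$b
  rot[2] = daa$bb
  rot[3] = aa$bbd
  rot[4] = a$bbda
  rot[5] = $bbdaa
Sorted (with $ < everything):
  sorted[0] = $bbdaa
  sorted[1] = a$bbda
  sorted[2] = aa$bbd
  sorted[3] = bbdaa$
  sorted[4] = bdaa$b
  sorted[5] = daa$bb
sorted[4] = bdaa$b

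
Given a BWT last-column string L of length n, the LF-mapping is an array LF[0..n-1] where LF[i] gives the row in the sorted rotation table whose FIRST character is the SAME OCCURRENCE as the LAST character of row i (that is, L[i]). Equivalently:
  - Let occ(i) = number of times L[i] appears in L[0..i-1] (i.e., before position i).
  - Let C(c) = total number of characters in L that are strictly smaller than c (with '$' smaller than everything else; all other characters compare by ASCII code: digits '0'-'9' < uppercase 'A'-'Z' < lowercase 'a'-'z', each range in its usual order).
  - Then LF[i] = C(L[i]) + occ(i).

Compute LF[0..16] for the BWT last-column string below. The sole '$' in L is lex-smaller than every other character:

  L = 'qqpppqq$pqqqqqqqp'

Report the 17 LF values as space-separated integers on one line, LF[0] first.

Char counts: '$':1, 'p':5, 'q':11
C (first-col start): C('$')=0, C('p')=1, C('q')=6
L[0]='q': occ=0, LF[0]=C('q')+0=6+0=6
L[1]='q': occ=1, LF[1]=C('q')+1=6+1=7
L[2]='p': occ=0, LF[2]=C('p')+0=1+0=1
L[3]='p': occ=1, LF[3]=C('p')+1=1+1=2
L[4]='p': occ=2, LF[4]=C('p')+2=1+2=3
L[5]='q': occ=2, LF[5]=C('q')+2=6+2=8
L[6]='q': occ=3, LF[6]=C('q')+3=6+3=9
L[7]='$': occ=0, LF[7]=C('$')+0=0+0=0
L[8]='p': occ=3, LF[8]=C('p')+3=1+3=4
L[9]='q': occ=4, LF[9]=C('q')+4=6+4=10
L[10]='q': occ=5, LF[10]=C('q')+5=6+5=11
L[11]='q': occ=6, LF[11]=C('q')+6=6+6=12
L[12]='q': occ=7, LF[12]=C('q')+7=6+7=13
L[13]='q': occ=8, LF[13]=C('q')+8=6+8=14
L[14]='q': occ=9, LF[14]=C('q')+9=6+9=15
L[15]='q': occ=10, LF[15]=C('q')+10=6+10=16
L[16]='p': occ=4, LF[16]=C('p')+4=1+4=5

Answer: 6 7 1 2 3 8 9 0 4 10 11 12 13 14 15 16 5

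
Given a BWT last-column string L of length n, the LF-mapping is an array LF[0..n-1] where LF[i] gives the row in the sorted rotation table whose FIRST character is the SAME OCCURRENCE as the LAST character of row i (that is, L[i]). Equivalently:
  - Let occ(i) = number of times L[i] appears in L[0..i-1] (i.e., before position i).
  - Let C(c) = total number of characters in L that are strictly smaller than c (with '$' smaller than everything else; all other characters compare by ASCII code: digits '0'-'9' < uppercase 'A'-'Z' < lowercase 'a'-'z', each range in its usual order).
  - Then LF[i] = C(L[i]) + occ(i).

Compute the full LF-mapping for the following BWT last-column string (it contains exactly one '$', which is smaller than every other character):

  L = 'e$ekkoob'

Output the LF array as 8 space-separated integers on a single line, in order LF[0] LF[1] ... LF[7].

Answer: 2 0 3 4 5 6 7 1

Derivation:
Char counts: '$':1, 'b':1, 'e':2, 'k':2, 'o':2
C (first-col start): C('$')=0, C('b')=1, C('e')=2, C('k')=4, C('o')=6
L[0]='e': occ=0, LF[0]=C('e')+0=2+0=2
L[1]='$': occ=0, LF[1]=C('$')+0=0+0=0
L[2]='e': occ=1, LF[2]=C('e')+1=2+1=3
L[3]='k': occ=0, LF[3]=C('k')+0=4+0=4
L[4]='k': occ=1, LF[4]=C('k')+1=4+1=5
L[5]='o': occ=0, LF[5]=C('o')+0=6+0=6
L[6]='o': occ=1, LF[6]=C('o')+1=6+1=7
L[7]='b': occ=0, LF[7]=C('b')+0=1+0=1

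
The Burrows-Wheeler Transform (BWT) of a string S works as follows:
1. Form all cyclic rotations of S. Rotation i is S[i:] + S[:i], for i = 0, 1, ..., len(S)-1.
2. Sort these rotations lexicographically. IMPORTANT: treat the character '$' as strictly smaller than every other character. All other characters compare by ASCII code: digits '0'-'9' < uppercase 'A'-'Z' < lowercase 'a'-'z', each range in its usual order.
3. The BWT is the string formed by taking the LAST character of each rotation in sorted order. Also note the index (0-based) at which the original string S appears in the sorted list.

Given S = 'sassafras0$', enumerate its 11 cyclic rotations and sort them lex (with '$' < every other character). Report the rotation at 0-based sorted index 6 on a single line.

All 11 rotations (rotation i = S[i:]+S[:i]):
  rot[0] = sassafras0$
  rot[1] = assafras0$s
  rot[2] = ssafras0$sa
  rot[3] = safras0$sas
  rot[4] = afras0$sass
  rot[5] = fras0$sassa
  rot[6] = ras0$sassaf
  rot[7] = as0$sassafr
  rot[8] = s0$sassafra
  rot[9] = 0$sassafras
  rot[10] = $sassafras0
Sorted (with $ < everything):
  sorted[0] = $sassafras0
  sorted[1] = 0$sassafras
  sorted[2] = afras0$sass
  sorted[3] = as0$sassafr
  sorted[4] = assafras0$s
  sorted[5] = fras0$sassa
  sorted[6] = ras0$sassaf
  sorted[7] = s0$sassafra
  sorted[8] = safras0$sas
  sorted[9] = sassafras0$
  sorted[10] = ssafras0$sa
sorted[6] = ras0$sassaf

Answer: ras0$sassaf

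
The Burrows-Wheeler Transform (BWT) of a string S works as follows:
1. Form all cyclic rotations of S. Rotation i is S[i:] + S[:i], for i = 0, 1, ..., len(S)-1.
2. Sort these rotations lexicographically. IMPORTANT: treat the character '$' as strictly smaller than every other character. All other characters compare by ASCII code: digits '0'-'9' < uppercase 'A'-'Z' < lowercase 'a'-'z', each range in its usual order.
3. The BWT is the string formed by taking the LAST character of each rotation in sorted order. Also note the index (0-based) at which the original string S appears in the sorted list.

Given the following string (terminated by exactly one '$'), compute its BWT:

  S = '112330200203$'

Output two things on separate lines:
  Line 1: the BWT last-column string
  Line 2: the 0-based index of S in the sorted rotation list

Answer: 32302$1001032
5

Derivation:
All 13 rotations (rotation i = S[i:]+S[:i]):
  rot[0] = 112330200203$
  rot[1] = 12330200203$1
  rot[2] = 2330200203$11
  rot[3] = 330200203$112
  rot[4] = 30200203$1123
  rot[5] = 0200203$11233
  rot[6] = 200203$112330
  rot[7] = 00203$1123302
  rot[8] = 0203$11233020
  rot[9] = 203$112330200
  rot[10] = 03$1123302002
  rot[11] = 3$11233020020
  rot[12] = $112330200203
Sorted (with $ < everything):
  sorted[0] = $112330200203  (last char: '3')
  sorted[1] = 00203$1123302  (last char: '2')
  sorted[2] = 0200203$11233  (last char: '3')
  sorted[3] = 0203$11233020  (last char: '0')
  sorted[4] = 03$1123302002  (last char: '2')
  sorted[5] = 112330200203$  (last char: '$')
  sorted[6] = 12330200203$1  (last char: '1')
  sorted[7] = 200203$112330  (last char: '0')
  sorted[8] = 203$112330200  (last char: '0')
  sorted[9] = 2330200203$11  (last char: '1')
  sorted[10] = 3$11233020020  (last char: '0')
  sorted[11] = 30200203$1123  (last char: '3')
  sorted[12] = 330200203$112  (last char: '2')
Last column: 32302$1001032
Original string S is at sorted index 5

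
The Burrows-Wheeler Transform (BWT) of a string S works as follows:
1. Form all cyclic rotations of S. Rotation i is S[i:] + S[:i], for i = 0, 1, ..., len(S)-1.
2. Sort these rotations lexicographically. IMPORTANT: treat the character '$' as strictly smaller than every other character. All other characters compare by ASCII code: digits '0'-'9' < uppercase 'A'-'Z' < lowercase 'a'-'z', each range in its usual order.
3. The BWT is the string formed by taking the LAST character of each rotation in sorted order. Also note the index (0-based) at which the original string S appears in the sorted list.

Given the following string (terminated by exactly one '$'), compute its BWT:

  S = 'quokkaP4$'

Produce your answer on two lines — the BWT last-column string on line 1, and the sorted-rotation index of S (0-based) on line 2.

Answer: 4Pakkou$q
7

Derivation:
All 9 rotations (rotation i = S[i:]+S[:i]):
  rot[0] = quokkaP4$
  rot[1] = uokkaP4$q
  rot[2] = okkaP4$qu
  rot[3] = kkaP4$quo
  rot[4] = kaP4$quok
  rot[5] = aP4$quokk
  rot[6] = P4$quokka
  rot[7] = 4$quokkaP
  rot[8] = $quokkaP4
Sorted (with $ < everything):
  sorted[0] = $quokkaP4  (last char: '4')
  sorted[1] = 4$quokkaP  (last char: 'P')
  sorted[2] = P4$quokka  (last char: 'a')
  sorted[3] = aP4$quokk  (last char: 'k')
  sorted[4] = kaP4$quok  (last char: 'k')
  sorted[5] = kkaP4$quo  (last char: 'o')
  sorted[6] = okkaP4$qu  (last char: 'u')
  sorted[7] = quokkaP4$  (last char: '$')
  sorted[8] = uokkaP4$q  (last char: 'q')
Last column: 4Pakkou$q
Original string S is at sorted index 7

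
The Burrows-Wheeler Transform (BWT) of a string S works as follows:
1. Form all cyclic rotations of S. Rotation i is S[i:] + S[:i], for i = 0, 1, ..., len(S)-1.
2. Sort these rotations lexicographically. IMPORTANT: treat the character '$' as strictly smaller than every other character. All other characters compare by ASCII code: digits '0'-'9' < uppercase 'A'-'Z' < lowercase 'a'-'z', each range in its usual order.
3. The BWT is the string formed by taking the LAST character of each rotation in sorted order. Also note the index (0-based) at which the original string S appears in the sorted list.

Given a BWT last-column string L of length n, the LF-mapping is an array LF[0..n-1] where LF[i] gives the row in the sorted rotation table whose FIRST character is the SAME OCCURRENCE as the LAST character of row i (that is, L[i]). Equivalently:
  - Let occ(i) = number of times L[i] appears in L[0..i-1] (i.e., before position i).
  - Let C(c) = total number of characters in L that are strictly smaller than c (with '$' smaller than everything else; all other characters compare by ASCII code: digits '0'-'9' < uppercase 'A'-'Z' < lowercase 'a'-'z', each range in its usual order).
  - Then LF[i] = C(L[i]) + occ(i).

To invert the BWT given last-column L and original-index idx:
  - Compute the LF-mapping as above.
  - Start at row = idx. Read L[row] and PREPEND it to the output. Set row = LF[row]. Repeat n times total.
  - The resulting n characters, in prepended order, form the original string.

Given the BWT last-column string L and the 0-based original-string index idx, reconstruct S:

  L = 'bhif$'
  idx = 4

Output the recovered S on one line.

LF mapping: 1 3 4 2 0
Walk LF starting at row 4, prepending L[row]:
  step 1: row=4, L[4]='$', prepend. Next row=LF[4]=0
  step 2: row=0, L[0]='b', prepend. Next row=LF[0]=1
  step 3: row=1, L[1]='h', prepend. Next row=LF[1]=3
  step 4: row=3, L[3]='f', prepend. Next row=LF[3]=2
  step 5: row=2, L[2]='i', prepend. Next row=LF[2]=4
Reversed output: ifhb$

Answer: ifhb$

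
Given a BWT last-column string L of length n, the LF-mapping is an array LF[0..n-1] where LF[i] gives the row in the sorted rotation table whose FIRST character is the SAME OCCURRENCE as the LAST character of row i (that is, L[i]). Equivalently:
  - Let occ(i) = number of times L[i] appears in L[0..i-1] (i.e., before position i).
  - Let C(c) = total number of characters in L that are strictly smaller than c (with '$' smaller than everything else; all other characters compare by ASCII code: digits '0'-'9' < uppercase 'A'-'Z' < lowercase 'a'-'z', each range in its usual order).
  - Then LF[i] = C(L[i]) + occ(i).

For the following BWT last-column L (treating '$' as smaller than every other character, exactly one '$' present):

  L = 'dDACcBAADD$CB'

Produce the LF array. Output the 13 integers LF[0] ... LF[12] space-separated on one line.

Answer: 12 8 1 6 11 4 2 3 9 10 0 7 5

Derivation:
Char counts: '$':1, 'A':3, 'B':2, 'C':2, 'D':3, 'c':1, 'd':1
C (first-col start): C('$')=0, C('A')=1, C('B')=4, C('C')=6, C('D')=8, C('c')=11, C('d')=12
L[0]='d': occ=0, LF[0]=C('d')+0=12+0=12
L[1]='D': occ=0, LF[1]=C('D')+0=8+0=8
L[2]='A': occ=0, LF[2]=C('A')+0=1+0=1
L[3]='C': occ=0, LF[3]=C('C')+0=6+0=6
L[4]='c': occ=0, LF[4]=C('c')+0=11+0=11
L[5]='B': occ=0, LF[5]=C('B')+0=4+0=4
L[6]='A': occ=1, LF[6]=C('A')+1=1+1=2
L[7]='A': occ=2, LF[7]=C('A')+2=1+2=3
L[8]='D': occ=1, LF[8]=C('D')+1=8+1=9
L[9]='D': occ=2, LF[9]=C('D')+2=8+2=10
L[10]='$': occ=0, LF[10]=C('$')+0=0+0=0
L[11]='C': occ=1, LF[11]=C('C')+1=6+1=7
L[12]='B': occ=1, LF[12]=C('B')+1=4+1=5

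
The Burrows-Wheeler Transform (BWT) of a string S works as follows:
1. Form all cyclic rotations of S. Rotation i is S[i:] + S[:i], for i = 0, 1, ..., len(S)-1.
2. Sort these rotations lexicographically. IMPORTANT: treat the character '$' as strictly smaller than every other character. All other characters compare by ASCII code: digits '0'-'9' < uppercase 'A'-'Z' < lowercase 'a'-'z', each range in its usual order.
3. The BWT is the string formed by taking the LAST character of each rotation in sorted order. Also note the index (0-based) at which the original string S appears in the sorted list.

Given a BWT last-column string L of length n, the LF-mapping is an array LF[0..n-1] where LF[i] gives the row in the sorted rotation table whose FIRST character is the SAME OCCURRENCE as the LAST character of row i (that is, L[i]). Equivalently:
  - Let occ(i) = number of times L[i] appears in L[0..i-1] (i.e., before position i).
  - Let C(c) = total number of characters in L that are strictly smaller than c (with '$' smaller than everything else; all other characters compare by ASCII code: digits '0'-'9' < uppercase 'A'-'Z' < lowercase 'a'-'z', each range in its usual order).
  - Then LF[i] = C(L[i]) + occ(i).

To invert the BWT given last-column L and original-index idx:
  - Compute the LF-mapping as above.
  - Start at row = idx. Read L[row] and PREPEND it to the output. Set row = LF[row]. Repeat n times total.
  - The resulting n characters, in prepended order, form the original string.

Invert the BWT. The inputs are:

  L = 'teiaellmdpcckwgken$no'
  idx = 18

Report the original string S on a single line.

Answer: pickleacknowledgment$

Derivation:
LF mapping: 19 5 9 1 6 12 13 14 4 18 2 3 10 20 8 11 7 15 0 16 17
Walk LF starting at row 18, prepending L[row]:
  step 1: row=18, L[18]='$', prepend. Next row=LF[18]=0
  step 2: row=0, L[0]='t', prepend. Next row=LF[0]=19
  step 3: row=19, L[19]='n', prepend. Next row=LF[19]=16
  step 4: row=16, L[16]='e', prepend. Next row=LF[16]=7
  step 5: row=7, L[7]='m', prepend. Next row=LF[7]=14
  step 6: row=14, L[14]='g', prepend. Next row=LF[14]=8
  step 7: row=8, L[8]='d', prepend. Next row=LF[8]=4
  step 8: row=4, L[4]='e', prepend. Next row=LF[4]=6
  step 9: row=6, L[6]='l', prepend. Next row=LF[6]=13
  step 10: row=13, L[13]='w', prepend. Next row=LF[13]=20
  step 11: row=20, L[20]='o', prepend. Next row=LF[20]=17
  step 12: row=17, L[17]='n', prepend. Next row=LF[17]=15
  step 13: row=15, L[15]='k', prepend. Next row=LF[15]=11
  step 14: row=11, L[11]='c', prepend. Next row=LF[11]=3
  step 15: row=3, L[3]='a', prepend. Next row=LF[3]=1
  step 16: row=1, L[1]='e', prepend. Next row=LF[1]=5
  step 17: row=5, L[5]='l', prepend. Next row=LF[5]=12
  step 18: row=12, L[12]='k', prepend. Next row=LF[12]=10
  step 19: row=10, L[10]='c', prepend. Next row=LF[10]=2
  step 20: row=2, L[2]='i', prepend. Next row=LF[2]=9
  step 21: row=9, L[9]='p', prepend. Next row=LF[9]=18
Reversed output: pickleacknowledgment$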